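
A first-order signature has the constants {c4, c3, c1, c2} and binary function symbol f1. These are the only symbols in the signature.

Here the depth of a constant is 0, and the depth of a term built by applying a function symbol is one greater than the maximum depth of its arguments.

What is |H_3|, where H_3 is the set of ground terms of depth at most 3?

163220

If N_k denotes the number of depth-≤k ground terms, the 4 constants give N_0 = 4, and each function symbol of arity r contributes N_{k-1}^r new terms at level k: N_k = 4 + N_{k-1}^2.
N_0 = 4
N_1 = 4 + 4^2 = 20
N_2 = 4 + 20^2 = 404
N_3 = 4 + 404^2 = 163220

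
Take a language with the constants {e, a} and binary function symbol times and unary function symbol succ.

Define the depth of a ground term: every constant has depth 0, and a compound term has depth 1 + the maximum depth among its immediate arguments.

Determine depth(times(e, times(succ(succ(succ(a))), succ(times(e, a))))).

depth(succ(a)) = 1 + depth(a) = 1 + 0 = 1
depth(succ(succ(a))) = 1 + depth(succ(a)) = 1 + 1 = 2
depth(succ(succ(succ(a)))) = 1 + depth(succ(succ(a))) = 1 + 2 = 3
depth(times(e, a)) = 1 + max(0, 0) = 1
depth(succ(times(e, a))) = 1 + depth(times(e, a)) = 1 + 1 = 2
depth(times(succ(succ(succ(a))), succ(times(e, a)))) = 1 + max(3, 2) = 4
depth(times(e, times(succ(succ(succ(a))), succ(times(e, a))))) = 1 + max(0, 4) = 5

5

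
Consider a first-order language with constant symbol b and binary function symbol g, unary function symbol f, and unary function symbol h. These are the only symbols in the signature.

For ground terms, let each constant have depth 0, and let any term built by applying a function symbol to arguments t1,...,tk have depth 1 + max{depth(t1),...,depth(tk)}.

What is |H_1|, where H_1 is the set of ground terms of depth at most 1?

4

If N_k denotes the number of depth-≤k ground terms, the 1 constant gives N_0 = 1, and each function symbol of arity r contributes N_{k-1}^r new terms at level k: N_k = 1 + N_{k-1}^2 + N_{k-1} + N_{k-1}.
N_0 = 1
N_1 = 1 + 1^2 + 1 + 1 = 4
Explicitly: b, g(b, b), f(b), h(b).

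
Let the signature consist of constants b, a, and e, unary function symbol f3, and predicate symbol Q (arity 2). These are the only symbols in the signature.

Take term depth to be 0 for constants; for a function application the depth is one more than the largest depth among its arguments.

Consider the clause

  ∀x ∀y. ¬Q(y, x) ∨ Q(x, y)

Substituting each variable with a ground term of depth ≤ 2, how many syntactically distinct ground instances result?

81

Ground terms of depth ≤ 2:
  Let N_k = |{terms of depth ≤ k}|. Then N_0 = 3 and N_k = 3 + N_{k-1} for k ≥ 1 (one summand per function symbol, arity giving the exponent).
  N_0 = 3
  N_1 = 3 + 3 = 6
  N_2 = 3 + 6 = 9
So there are 9 ground terms available for substitution.
Each of x, y ranges independently over the available ground terms, and distinct assignments produce distinct instances.
Number of ground instances = 9^2 = 81.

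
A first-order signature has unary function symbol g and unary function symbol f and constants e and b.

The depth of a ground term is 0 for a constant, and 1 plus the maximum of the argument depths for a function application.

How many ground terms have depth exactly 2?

Let N_k = |{terms of depth ≤ k}|. Then N_0 = 2 and N_k = 2 + N_{k-1} + N_{k-1} for k ≥ 1 (one summand per function symbol, arity giving the exponent).
N_0 = 2
N_1 = 2 + 2 + 2 = 6
N_2 = 2 + 6 + 6 = 14
Terms of depth exactly 2: N_2 − N_1 = 14 − 6 = 8.

8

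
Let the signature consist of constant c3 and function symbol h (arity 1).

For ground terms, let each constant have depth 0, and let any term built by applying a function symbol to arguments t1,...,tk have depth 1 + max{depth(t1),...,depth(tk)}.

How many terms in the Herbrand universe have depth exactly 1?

Let N_k count ground terms of depth at most k. Each non-constant term of depth ≤ k is some function symbol applied to depth-≤(k−1) arguments, giving N_k = 1 + N_{k-1}.
N_0 = 1
N_1 = 1 + 1 = 2
Terms of depth exactly 1: N_1 − N_0 = 2 − 1 = 1.

1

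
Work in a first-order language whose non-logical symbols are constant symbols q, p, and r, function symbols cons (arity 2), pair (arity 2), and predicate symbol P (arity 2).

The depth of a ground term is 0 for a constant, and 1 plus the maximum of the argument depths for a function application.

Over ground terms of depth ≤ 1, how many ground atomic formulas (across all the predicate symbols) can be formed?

441

First count ground terms of depth ≤ 1.
Let N_k count ground terms of depth at most k. Each non-constant term of depth ≤ k is some function symbol applied to depth-≤(k−1) arguments, giving N_k = 3 + N_{k-1}^2 + N_{k-1}^2.
N_0 = 3
N_1 = 3 + 3^2 + 3^2 = 21
So |H| = 21.
A ground atom is a predicate applied to a tuple of terms from H, so the count is the sum over predicates of |H|^arity:
  P: 21^2 = 441
Total ground atoms: 441.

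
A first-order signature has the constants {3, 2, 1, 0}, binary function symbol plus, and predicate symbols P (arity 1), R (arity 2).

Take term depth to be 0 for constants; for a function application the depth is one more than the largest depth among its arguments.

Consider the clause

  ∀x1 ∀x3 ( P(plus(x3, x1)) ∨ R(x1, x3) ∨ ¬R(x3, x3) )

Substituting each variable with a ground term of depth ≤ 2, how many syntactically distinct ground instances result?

163216

Ground terms of depth ≤ 2:
  Let N_k = |{terms of depth ≤ k}|. Then N_0 = 4 and N_k = 4 + N_{k-1}^2 for k ≥ 1 (one summand per function symbol, arity giving the exponent).
  N_0 = 4
  N_1 = 4 + 4^2 = 20
  N_2 = 4 + 20^2 = 404
So there are 404 ground terms available for substitution.
There are 2 variables to instantiate (x1, x3), each occurring in at least one literal, so different choices give different ground instances.
Number of ground instances = 404^2 = 163216.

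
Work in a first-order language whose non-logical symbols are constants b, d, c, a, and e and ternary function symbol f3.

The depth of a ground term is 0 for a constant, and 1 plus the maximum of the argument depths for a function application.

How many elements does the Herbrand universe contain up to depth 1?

Let N_k count ground terms of depth at most k. Each non-constant term of depth ≤ k is some function symbol applied to depth-≤(k−1) arguments, giving N_k = 5 + N_{k-1}^3.
N_0 = 5
N_1 = 5 + 5^3 = 130

130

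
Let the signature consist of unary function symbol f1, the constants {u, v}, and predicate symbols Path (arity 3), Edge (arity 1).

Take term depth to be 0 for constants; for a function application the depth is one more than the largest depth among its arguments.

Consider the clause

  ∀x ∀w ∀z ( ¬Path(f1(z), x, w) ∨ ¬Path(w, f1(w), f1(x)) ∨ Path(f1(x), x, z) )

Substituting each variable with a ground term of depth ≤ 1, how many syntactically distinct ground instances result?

Ground terms of depth ≤ 1:
  Count level by level. With function symbols f1/1, the terms of depth ≤ k are the 2 constants together with each function applied to depth-≤(k−1) tuples, so N_k = 2 + N_{k-1}.
  N_0 = 2
  N_1 = 2 + 2 = 4
So there are 4 ground terms available for substitution.
There are 3 variables to instantiate (x, w, z), each occurring in at least one literal, so different choices give different ground instances.
Number of ground instances = 4^3 = 64.

64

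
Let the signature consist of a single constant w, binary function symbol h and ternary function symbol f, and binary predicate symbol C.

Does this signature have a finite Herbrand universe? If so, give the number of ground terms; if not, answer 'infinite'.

The signature has at least one function symbol (h, arity 2) and at least one constant (w).
Iterating h gives infinitely many distinct ground terms: w, h(w, w), h(h(w, w), h(w, w)), ...
So the Herbrand universe is infinite.

infinite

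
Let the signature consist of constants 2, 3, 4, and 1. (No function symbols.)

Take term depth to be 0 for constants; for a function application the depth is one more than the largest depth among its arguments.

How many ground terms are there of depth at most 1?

With no function symbols every ground term is a constant, so there are exactly 4 ground terms at every depth bound.
N_0 = 4
N_1 = 4

4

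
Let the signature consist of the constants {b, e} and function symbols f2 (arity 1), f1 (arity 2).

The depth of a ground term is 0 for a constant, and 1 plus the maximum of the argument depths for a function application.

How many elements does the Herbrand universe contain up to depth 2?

Let N_k count ground terms of depth at most k. Each non-constant term of depth ≤ k is some function symbol applied to depth-≤(k−1) arguments, giving N_k = 2 + N_{k-1} + N_{k-1}^2.
N_0 = 2
N_1 = 2 + 2 + 2^2 = 8
N_2 = 2 + 8 + 8^2 = 74

74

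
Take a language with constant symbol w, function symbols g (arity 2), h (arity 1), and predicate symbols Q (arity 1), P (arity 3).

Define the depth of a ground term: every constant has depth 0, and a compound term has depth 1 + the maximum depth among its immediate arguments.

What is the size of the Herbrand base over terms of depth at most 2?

First count ground terms of depth ≤ 2.
Count level by level. With function symbols g/2, h/1, the terms of depth ≤ k are the 1 constant together with each function applied to depth-≤(k−1) tuples, so N_k = 1 + N_{k-1}^2 + N_{k-1}.
N_0 = 1
N_1 = 1 + 1^2 + 1 = 3
N_2 = 1 + 3^2 + 3 = 13
So |H| = 13.
Ground atoms are formed by filling each argument slot of a predicate with a term from H, so an r-ary predicate gives |H|^r atoms:
  Q: 13;  P: 13^3 = 2197
Total ground atoms: 13 + 2197 = 2210.

2210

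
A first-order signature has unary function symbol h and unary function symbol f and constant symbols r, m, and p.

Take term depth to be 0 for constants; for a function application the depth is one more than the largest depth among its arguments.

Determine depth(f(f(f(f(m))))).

depth(f(m)) = 1 + depth(m) = 1 + 0 = 1
depth(f(f(m))) = 1 + depth(f(m)) = 1 + 1 = 2
depth(f(f(f(m)))) = 1 + depth(f(f(m))) = 1 + 2 = 3
depth(f(f(f(f(m))))) = 1 + depth(f(f(f(m)))) = 1 + 3 = 4

4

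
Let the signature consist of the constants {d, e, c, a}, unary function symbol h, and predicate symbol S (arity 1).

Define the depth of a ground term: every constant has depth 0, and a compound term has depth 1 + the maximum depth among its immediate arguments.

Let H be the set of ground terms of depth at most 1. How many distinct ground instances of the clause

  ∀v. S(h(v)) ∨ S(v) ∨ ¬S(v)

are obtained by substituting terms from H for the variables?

8

Ground terms of depth ≤ 1:
  Count level by level. With function symbols h/1, the terms of depth ≤ k are the 4 constants together with each function applied to depth-≤(k−1) tuples, so N_k = 4 + N_{k-1}.
  N_0 = 4
  N_1 = 4 + 4 = 8
So there are 8 ground terms available for substitution.
The body mentions the single quantified variable v; since ground terms form a free algebra, no two substitutions collapse to the same formula.
Number of ground instances = 8.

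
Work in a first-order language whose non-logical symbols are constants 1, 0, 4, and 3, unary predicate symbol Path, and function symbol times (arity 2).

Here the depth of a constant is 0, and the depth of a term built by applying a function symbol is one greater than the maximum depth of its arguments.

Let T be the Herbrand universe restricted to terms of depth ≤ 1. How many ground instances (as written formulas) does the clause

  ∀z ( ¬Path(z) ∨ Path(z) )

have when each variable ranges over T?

20

Ground terms of depth ≤ 1:
  Let N_k = |{terms of depth ≤ k}|. Then N_0 = 4 and N_k = 4 + N_{k-1}^2 for k ≥ 1 (one summand per function symbol, arity giving the exponent).
  N_0 = 4
  N_1 = 4 + 4^2 = 20
So there are 20 ground terms available for substitution.
The variable z ranges independently over the available ground terms, and distinct assignments produce distinct instances.
Number of ground instances = 20.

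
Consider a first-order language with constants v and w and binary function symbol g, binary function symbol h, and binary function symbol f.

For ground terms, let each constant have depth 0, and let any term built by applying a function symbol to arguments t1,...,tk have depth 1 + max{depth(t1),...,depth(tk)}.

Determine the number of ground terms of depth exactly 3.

1043712

Let N_k count ground terms of depth at most k. Each non-constant term of depth ≤ k is some function symbol applied to depth-≤(k−1) arguments, giving N_k = 2 + N_{k-1}^2 + N_{k-1}^2 + N_{k-1}^2.
N_0 = 2
N_1 = 2 + 2^2 + 2^2 + 2^2 = 14
N_2 = 2 + 14^2 + 14^2 + 14^2 = 590
N_3 = 2 + 590^2 + 590^2 + 590^2 = 1044302
Terms of depth exactly 3: N_3 − N_2 = 1044302 − 590 = 1043712.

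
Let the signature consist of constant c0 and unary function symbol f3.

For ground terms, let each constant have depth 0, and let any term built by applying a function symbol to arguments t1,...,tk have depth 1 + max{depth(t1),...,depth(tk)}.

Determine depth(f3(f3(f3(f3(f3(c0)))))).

5

depth(f3(c0)) = 1 + depth(c0) = 1 + 0 = 1
depth(f3(f3(c0))) = 1 + depth(f3(c0)) = 1 + 1 = 2
depth(f3(f3(f3(c0)))) = 1 + depth(f3(f3(c0))) = 1 + 2 = 3
depth(f3(f3(f3(f3(c0))))) = 1 + depth(f3(f3(f3(c0)))) = 1 + 3 = 4
depth(f3(f3(f3(f3(f3(c0)))))) = 1 + depth(f3(f3(f3(f3(c0))))) = 1 + 4 = 5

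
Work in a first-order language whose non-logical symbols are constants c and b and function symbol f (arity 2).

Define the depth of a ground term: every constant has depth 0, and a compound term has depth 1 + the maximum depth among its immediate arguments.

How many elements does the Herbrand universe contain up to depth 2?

38

If N_k denotes the number of depth-≤k ground terms, the 2 constants give N_0 = 2, and each function symbol of arity r contributes N_{k-1}^r new terms at level k: N_k = 2 + N_{k-1}^2.
N_0 = 2
N_1 = 2 + 2^2 = 6
N_2 = 2 + 6^2 = 38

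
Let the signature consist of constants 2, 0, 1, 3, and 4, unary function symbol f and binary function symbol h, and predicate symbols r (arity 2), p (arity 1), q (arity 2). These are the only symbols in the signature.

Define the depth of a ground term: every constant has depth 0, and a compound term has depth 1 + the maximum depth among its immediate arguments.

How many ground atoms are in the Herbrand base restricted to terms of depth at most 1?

First count ground terms of depth ≤ 1.
Let N_k = |{terms of depth ≤ k}|. Then N_0 = 5 and N_k = 5 + N_{k-1} + N_{k-1}^2 for k ≥ 1 (one summand per function symbol, arity giving the exponent).
N_0 = 5
N_1 = 5 + 5 + 5^2 = 35
So |H| = 35.
A ground atom is a predicate applied to a tuple of terms from H, so the count is the sum over predicates of |H|^arity:
  r: 35^2 = 1225;  p: 35;  q: 35^2 = 1225
Total ground atoms: 1225 + 35 + 1225 = 2485.

2485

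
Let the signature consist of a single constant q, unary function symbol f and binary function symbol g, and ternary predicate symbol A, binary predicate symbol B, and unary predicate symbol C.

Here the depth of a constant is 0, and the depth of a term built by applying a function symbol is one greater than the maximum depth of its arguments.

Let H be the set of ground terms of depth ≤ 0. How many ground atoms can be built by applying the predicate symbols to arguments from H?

3

First count ground terms of depth ≤ 0.
Write N_k for the number of ground terms of depth ≤ k. A term of depth ≤ k is either a constant or a function symbol applied to arguments of depth ≤ k−1, so N_k = 1 + N_{k-1} + N_{k-1}^2.
N_0 = 1
So |H| = 1.
Ground atoms are formed by filling each argument slot of a predicate with a term from H, so an r-ary predicate gives |H|^r atoms:
  A: 1^3 = 1;  B: 1^2 = 1;  C: 1
Total ground atoms: 1 + 1 + 1 = 3.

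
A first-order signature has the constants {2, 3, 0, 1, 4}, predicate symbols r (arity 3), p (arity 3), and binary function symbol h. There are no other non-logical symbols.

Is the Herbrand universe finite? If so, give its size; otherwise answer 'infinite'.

infinite

The signature has at least one function symbol (h, arity 2) and at least one constant (2).
Iterating h gives infinitely many distinct ground terms: 2, h(2, 2), h(h(2, 2), h(2, 2)), ...
So the Herbrand universe is infinite.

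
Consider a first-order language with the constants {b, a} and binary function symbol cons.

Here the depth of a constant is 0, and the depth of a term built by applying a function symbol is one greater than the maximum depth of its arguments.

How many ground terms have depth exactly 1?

4

If N_k denotes the number of depth-≤k ground terms, the 2 constants give N_0 = 2, and each function symbol of arity r contributes N_{k-1}^r new terms at level k: N_k = 2 + N_{k-1}^2.
N_0 = 2
N_1 = 2 + 2^2 = 6
Terms of depth exactly 1: N_1 − N_0 = 6 − 2 = 4.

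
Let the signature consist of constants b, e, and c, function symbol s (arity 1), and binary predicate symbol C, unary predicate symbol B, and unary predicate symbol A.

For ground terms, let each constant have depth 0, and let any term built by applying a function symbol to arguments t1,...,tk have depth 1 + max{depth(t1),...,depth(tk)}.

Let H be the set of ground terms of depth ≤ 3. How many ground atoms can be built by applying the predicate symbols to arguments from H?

First count ground terms of depth ≤ 3.
Let N_k count ground terms of depth at most k. Each non-constant term of depth ≤ k is some function symbol applied to depth-≤(k−1) arguments, giving N_k = 3 + N_{k-1}.
N_0 = 3
N_1 = 3 + 3 = 6
N_2 = 3 + 6 = 9
N_3 = 3 + 9 = 12
So |H| = 12.
A ground atom is a predicate applied to a tuple of terms from H, so the count is the sum over predicates of |H|^arity:
  C: 12^2 = 144;  B: 12;  A: 12
Total ground atoms: 144 + 12 + 12 = 168.

168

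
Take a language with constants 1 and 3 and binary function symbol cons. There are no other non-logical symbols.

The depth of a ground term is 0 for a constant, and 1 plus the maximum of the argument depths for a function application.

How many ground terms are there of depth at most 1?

6

Count level by level. With function symbols cons/2, the terms of depth ≤ k are the 2 constants together with each function applied to depth-≤(k−1) tuples, so N_k = 2 + N_{k-1}^2.
N_0 = 2
N_1 = 2 + 2^2 = 6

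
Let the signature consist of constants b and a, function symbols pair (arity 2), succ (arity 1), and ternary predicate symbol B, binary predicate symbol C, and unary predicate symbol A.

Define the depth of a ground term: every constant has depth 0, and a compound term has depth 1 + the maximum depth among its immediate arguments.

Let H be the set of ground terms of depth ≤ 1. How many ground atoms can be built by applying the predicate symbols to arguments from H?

584

First count ground terms of depth ≤ 1.
Count level by level. With function symbols pair/2, succ/1, the terms of depth ≤ k are the 2 constants together with each function applied to depth-≤(k−1) tuples, so N_k = 2 + N_{k-1}^2 + N_{k-1}.
N_0 = 2
N_1 = 2 + 2^2 + 2 = 8
Explicitly: b, a, pair(b, b), pair(b, a), pair(a, b), pair(a, a), succ(b), succ(a).
So |H| = 8.
Each predicate of arity r yields |H|^r ground atoms (one per choice of an r-tuple from H):
  B: 8^3 = 512;  C: 8^2 = 64;  A: 8
Total ground atoms: 512 + 64 + 8 = 584.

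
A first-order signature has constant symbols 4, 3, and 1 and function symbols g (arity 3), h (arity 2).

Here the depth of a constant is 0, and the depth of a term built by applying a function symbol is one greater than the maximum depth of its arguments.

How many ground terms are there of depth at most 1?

Let N_k count ground terms of depth at most k. Each non-constant term of depth ≤ k is some function symbol applied to depth-≤(k−1) arguments, giving N_k = 3 + N_{k-1}^3 + N_{k-1}^2.
N_0 = 3
N_1 = 3 + 3^3 + 3^2 = 39

39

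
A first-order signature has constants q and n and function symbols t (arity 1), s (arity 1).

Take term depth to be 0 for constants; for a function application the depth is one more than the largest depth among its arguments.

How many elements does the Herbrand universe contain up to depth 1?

6

Count level by level. With function symbols t/1, s/1, the terms of depth ≤ k are the 2 constants together with each function applied to depth-≤(k−1) tuples, so N_k = 2 + N_{k-1} + N_{k-1}.
N_0 = 2
N_1 = 2 + 2 + 2 = 6
Explicitly: q, n, t(q), t(n), s(q), s(n).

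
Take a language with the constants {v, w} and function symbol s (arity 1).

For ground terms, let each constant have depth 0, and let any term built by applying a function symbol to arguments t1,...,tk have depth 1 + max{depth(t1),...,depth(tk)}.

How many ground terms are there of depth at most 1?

4

Let N_k = |{terms of depth ≤ k}|. Then N_0 = 2 and N_k = 2 + N_{k-1} for k ≥ 1 (one summand per function symbol, arity giving the exponent).
N_0 = 2
N_1 = 2 + 2 = 4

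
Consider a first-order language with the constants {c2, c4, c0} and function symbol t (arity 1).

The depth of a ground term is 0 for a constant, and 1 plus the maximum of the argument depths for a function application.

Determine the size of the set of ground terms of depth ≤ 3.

12

If N_k denotes the number of depth-≤k ground terms, the 3 constants give N_0 = 3, and each function symbol of arity r contributes N_{k-1}^r new terms at level k: N_k = 3 + N_{k-1}.
N_0 = 3
N_1 = 3 + 3 = 6
N_2 = 3 + 6 = 9
N_3 = 3 + 9 = 12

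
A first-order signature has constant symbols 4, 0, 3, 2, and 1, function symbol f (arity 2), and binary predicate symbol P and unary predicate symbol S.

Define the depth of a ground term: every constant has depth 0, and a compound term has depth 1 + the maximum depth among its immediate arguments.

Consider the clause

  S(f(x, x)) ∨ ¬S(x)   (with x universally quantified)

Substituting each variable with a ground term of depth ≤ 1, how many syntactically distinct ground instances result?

30

Ground terms of depth ≤ 1:
  Write N_k for the number of ground terms of depth ≤ k. A term of depth ≤ k is either a constant or a function symbol applied to arguments of depth ≤ k−1, so N_k = 5 + N_{k-1}^2.
  N_0 = 5
  N_1 = 5 + 5^2 = 30
So there are 30 ground terms available for substitution.
The body mentions the single quantified variable x; since ground terms form a free algebra, no two substitutions collapse to the same formula.
Number of ground instances = 30.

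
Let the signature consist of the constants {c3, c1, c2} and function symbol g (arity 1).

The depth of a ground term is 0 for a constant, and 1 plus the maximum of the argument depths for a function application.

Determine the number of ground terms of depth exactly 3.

If N_k denotes the number of depth-≤k ground terms, the 3 constants give N_0 = 3, and each function symbol of arity r contributes N_{k-1}^r new terms at level k: N_k = 3 + N_{k-1}.
N_0 = 3
N_1 = 3 + 3 = 6
N_2 = 3 + 6 = 9
N_3 = 3 + 9 = 12
Terms of depth exactly 3: N_3 − N_2 = 12 − 9 = 3.

3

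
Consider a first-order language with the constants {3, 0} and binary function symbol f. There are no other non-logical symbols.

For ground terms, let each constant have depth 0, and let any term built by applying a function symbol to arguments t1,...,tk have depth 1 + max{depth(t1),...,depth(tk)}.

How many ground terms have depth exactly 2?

32

Count level by level. With function symbols f/2, the terms of depth ≤ k are the 2 constants together with each function applied to depth-≤(k−1) tuples, so N_k = 2 + N_{k-1}^2.
N_0 = 2
N_1 = 2 + 2^2 = 6
N_2 = 2 + 6^2 = 38
Terms of depth exactly 2: N_2 − N_1 = 38 − 6 = 32.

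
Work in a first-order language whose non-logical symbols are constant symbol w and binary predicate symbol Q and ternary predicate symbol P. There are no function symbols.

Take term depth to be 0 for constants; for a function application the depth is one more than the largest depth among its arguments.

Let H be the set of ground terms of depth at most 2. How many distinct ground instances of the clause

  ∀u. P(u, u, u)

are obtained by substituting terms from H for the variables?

1

Ground terms of depth ≤ 2:
  With no function symbols every ground term is a constant, so there is exactly 1 ground term at every depth bound.
  N_0 = 1
  N_1 = 1
  N_2 = 1
So there is exactly 1 ground term available for substitution.
There is 1 variable to instantiate (u),  occurring in at least one literal, so different choices give different ground instances.
Number of ground instances = 1.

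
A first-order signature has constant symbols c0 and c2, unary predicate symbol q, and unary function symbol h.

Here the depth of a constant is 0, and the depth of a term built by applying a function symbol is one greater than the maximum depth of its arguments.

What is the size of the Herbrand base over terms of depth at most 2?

First count ground terms of depth ≤ 2.
Let N_k count ground terms of depth at most k. Each non-constant term of depth ≤ k is some function symbol applied to depth-≤(k−1) arguments, giving N_k = 2 + N_{k-1}.
N_0 = 2
N_1 = 2 + 2 = 4
N_2 = 2 + 4 = 6
So |H| = 6.
Ground atoms are formed by filling each argument slot of a predicate with a term from H, so an r-ary predicate gives |H|^r atoms:
  q: 6
Total ground atoms: 6.

6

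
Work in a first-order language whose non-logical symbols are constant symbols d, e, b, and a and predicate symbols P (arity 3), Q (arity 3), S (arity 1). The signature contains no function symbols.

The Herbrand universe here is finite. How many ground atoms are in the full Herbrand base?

132

With no function symbols, the Herbrand universe is just the 4 constants.
Ground atoms per predicate: P: 4^3 = 64, Q: 4^3 = 64, S: 4.
Herbrand base size = 64 + 64 + 4 = 132.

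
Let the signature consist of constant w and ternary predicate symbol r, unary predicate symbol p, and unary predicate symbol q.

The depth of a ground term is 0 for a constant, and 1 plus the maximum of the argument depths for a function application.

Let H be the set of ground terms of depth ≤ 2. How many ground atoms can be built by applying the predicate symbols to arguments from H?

First count ground terms of depth ≤ 2.
With no function symbols every ground term is a constant, so there is exactly 1 ground term at every depth bound.
N_0 = 1
N_1 = 1
N_2 = 1
So |H| = 1.
A ground atom is a predicate applied to a tuple of terms from H, so the count is the sum over predicates of |H|^arity:
  r: 1^3 = 1;  p: 1;  q: 1
Total ground atoms: 1 + 1 + 1 = 3.

3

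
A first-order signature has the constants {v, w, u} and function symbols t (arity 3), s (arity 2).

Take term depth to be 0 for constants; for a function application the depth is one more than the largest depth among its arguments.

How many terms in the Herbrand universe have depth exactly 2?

Write N_k for the number of ground terms of depth ≤ k. A term of depth ≤ k is either a constant or a function symbol applied to arguments of depth ≤ k−1, so N_k = 3 + N_{k-1}^3 + N_{k-1}^2.
N_0 = 3
N_1 = 3 + 3^3 + 3^2 = 39
N_2 = 3 + 39^3 + 39^2 = 60843
Terms of depth exactly 2: N_2 − N_1 = 60843 − 39 = 60804.

60804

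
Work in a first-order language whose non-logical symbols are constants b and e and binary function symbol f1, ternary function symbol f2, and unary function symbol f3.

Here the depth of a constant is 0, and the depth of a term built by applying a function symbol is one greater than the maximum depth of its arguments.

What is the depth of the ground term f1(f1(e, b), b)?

2

depth(f1(e, b)) = 1 + max(0, 0) = 1
depth(f1(f1(e, b), b)) = 1 + max(1, 0) = 2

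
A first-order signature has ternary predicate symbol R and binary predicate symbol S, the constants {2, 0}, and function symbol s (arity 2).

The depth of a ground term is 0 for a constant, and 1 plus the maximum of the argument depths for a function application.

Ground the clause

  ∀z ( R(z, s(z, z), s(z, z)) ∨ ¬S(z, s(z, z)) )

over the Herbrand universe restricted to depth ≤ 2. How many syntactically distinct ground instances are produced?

38

Ground terms of depth ≤ 2:
  Let N_k = |{terms of depth ≤ k}|. Then N_0 = 2 and N_k = 2 + N_{k-1}^2 for k ≥ 1 (one summand per function symbol, arity giving the exponent).
  N_0 = 2
  N_1 = 2 + 2^2 = 6
  N_2 = 2 + 6^2 = 38
So there are 38 ground terms available for substitution.
The variable z ranges independently over the available ground terms, and distinct assignments produce distinct instances.
Number of ground instances = 38.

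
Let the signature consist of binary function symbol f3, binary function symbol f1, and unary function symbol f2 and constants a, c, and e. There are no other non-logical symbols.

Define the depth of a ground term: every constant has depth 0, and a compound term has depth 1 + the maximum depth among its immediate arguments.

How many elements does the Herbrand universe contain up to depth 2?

Count level by level. With function symbols f3/2, f1/2, f2/1, the terms of depth ≤ k are the 3 constants together with each function applied to depth-≤(k−1) tuples, so N_k = 3 + N_{k-1}^2 + N_{k-1}^2 + N_{k-1}.
N_0 = 3
N_1 = 3 + 3^2 + 3^2 + 3 = 24
N_2 = 3 + 24^2 + 24^2 + 24 = 1179

1179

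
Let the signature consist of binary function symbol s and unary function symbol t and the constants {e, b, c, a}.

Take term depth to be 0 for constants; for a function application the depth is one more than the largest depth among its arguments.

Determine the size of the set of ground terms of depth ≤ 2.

If N_k denotes the number of depth-≤k ground terms, the 4 constants give N_0 = 4, and each function symbol of arity r contributes N_{k-1}^r new terms at level k: N_k = 4 + N_{k-1}^2 + N_{k-1}.
N_0 = 4
N_1 = 4 + 4^2 + 4 = 24
N_2 = 4 + 24^2 + 24 = 604

604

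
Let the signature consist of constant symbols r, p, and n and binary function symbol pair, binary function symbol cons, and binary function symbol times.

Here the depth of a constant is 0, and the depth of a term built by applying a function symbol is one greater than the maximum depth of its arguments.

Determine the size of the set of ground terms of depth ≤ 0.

Count level by level. With function symbols pair/2, cons/2, times/2, the terms of depth ≤ k are the 3 constants together with each function applied to depth-≤(k−1) tuples, so N_k = 3 + N_{k-1}^2 + N_{k-1}^2 + N_{k-1}^2.
N_0 = 3

3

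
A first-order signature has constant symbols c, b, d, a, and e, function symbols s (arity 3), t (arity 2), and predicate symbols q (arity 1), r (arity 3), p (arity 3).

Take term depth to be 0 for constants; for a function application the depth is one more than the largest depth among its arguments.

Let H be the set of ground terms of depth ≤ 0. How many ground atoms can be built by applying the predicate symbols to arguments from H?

First count ground terms of depth ≤ 0.
Let N_k = |{terms of depth ≤ k}|. Then N_0 = 5 and N_k = 5 + N_{k-1}^3 + N_{k-1}^2 for k ≥ 1 (one summand per function symbol, arity giving the exponent).
N_0 = 5
So |H| = 5.
A ground atom is a predicate applied to a tuple of terms from H, so the count is the sum over predicates of |H|^arity:
  q: 5;  r: 5^3 = 125;  p: 5^3 = 125
Total ground atoms: 5 + 125 + 125 = 255.

255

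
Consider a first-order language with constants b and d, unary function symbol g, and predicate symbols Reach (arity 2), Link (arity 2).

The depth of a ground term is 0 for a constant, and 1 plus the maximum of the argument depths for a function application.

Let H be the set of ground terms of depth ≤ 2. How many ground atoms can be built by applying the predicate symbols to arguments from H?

First count ground terms of depth ≤ 2.
Count level by level. With function symbols g/1, the terms of depth ≤ k are the 2 constants together with each function applied to depth-≤(k−1) tuples, so N_k = 2 + N_{k-1}.
N_0 = 2
N_1 = 2 + 2 = 4
N_2 = 2 + 4 = 6
Explicitly: b, d, g(b), g(d), g(g(b)), g(g(d)).
So |H| = 6.
A ground atom is a predicate applied to a tuple of terms from H, so the count is the sum over predicates of |H|^arity:
  Reach: 6^2 = 36;  Link: 6^2 = 36
Total ground atoms: 36 + 36 = 72.

72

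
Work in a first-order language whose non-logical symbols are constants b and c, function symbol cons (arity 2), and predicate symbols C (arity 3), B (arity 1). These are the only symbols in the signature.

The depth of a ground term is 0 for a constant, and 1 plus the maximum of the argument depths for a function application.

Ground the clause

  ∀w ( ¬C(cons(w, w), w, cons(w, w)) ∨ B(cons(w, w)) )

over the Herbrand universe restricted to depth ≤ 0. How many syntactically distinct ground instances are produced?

2

Ground terms of depth ≤ 0:
  Count level by level. With function symbols cons/2, the terms of depth ≤ k are the 2 constants together with each function applied to depth-≤(k−1) tuples, so N_k = 2 + N_{k-1}^2.
  N_0 = 2
  Explicitly: b, c.
So there are 2 ground terms available for substitution.
The variable w ranges independently over the available ground terms, and distinct assignments produce distinct instances.
Number of ground instances = 2.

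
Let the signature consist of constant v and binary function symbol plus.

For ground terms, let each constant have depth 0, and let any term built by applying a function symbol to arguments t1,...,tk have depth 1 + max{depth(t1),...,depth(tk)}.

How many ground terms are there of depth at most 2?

5

Count level by level. With function symbols plus/2, the terms of depth ≤ k are the 1 constant together with each function applied to depth-≤(k−1) tuples, so N_k = 1 + N_{k-1}^2.
N_0 = 1
N_1 = 1 + 1^2 = 2
N_2 = 1 + 2^2 = 5
Explicitly: v, plus(v, v), plus(v, plus(v, v)), plus(plus(v, v), v), plus(plus(v, v), plus(v, v)).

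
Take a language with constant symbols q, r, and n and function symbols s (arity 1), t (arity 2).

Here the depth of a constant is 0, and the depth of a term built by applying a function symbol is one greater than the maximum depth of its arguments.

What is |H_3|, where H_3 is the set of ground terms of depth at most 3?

Let N_k = |{terms of depth ≤ k}|. Then N_0 = 3 and N_k = 3 + N_{k-1} + N_{k-1}^2 for k ≥ 1 (one summand per function symbol, arity giving the exponent).
N_0 = 3
N_1 = 3 + 3 + 3^2 = 15
N_2 = 3 + 15 + 15^2 = 243
N_3 = 3 + 243 + 243^2 = 59295

59295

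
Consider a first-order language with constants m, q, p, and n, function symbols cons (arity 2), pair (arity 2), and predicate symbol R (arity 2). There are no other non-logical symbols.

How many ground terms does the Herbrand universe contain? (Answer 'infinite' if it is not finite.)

The signature has at least one function symbol (cons, arity 2) and at least one constant (m).
Iterating cons gives infinitely many distinct ground terms: m, cons(m, m), cons(cons(m, m), cons(m, m)), ...
So the Herbrand universe is infinite.

infinite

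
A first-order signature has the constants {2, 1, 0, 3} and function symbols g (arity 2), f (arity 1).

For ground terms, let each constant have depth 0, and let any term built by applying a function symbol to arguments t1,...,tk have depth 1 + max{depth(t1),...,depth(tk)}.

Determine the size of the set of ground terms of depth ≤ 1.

Write N_k for the number of ground terms of depth ≤ k. A term of depth ≤ k is either a constant or a function symbol applied to arguments of depth ≤ k−1, so N_k = 4 + N_{k-1}^2 + N_{k-1}.
N_0 = 4
N_1 = 4 + 4^2 + 4 = 24

24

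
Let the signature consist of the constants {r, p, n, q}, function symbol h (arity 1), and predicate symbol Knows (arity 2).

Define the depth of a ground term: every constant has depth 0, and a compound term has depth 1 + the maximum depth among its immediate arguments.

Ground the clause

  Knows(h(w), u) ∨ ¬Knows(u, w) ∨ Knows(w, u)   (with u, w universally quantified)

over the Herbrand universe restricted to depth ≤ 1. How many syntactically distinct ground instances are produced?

Ground terms of depth ≤ 1:
  Count level by level. With function symbols h/1, the terms of depth ≤ k are the 4 constants together with each function applied to depth-≤(k−1) tuples, so N_k = 4 + N_{k-1}.
  N_0 = 4
  N_1 = 4 + 4 = 8
  Explicitly: r, p, n, q, h(r), h(p), h(n), h(q).
So there are 8 ground terms available for substitution.
The clause has 2 distinct variables (u, w), each appearing in the body. In the free term algebra distinct substitutions yield syntactically distinct ground instances.
Number of ground instances = 8^2 = 64.

64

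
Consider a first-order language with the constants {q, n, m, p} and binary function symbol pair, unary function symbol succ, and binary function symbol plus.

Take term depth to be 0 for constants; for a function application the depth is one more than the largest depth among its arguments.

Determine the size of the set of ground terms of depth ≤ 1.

40

Let N_k = |{terms of depth ≤ k}|. Then N_0 = 4 and N_k = 4 + N_{k-1}^2 + N_{k-1} + N_{k-1}^2 for k ≥ 1 (one summand per function symbol, arity giving the exponent).
N_0 = 4
N_1 = 4 + 4^2 + 4 + 4^2 = 40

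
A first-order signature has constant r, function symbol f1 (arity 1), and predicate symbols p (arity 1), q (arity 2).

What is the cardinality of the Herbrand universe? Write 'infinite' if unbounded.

infinite

The signature has at least one function symbol (f1, arity 1) and at least one constant (r).
Iterating f1 gives infinitely many distinct ground terms: r, f1(r), f1(f1(r)), ...
So the Herbrand universe is infinite.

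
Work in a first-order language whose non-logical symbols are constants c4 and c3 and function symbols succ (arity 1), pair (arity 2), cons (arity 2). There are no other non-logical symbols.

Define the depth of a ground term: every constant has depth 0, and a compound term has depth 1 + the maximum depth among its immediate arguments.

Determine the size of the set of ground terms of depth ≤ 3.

182712

Write N_k for the number of ground terms of depth ≤ k. A term of depth ≤ k is either a constant or a function symbol applied to arguments of depth ≤ k−1, so N_k = 2 + N_{k-1} + N_{k-1}^2 + N_{k-1}^2.
N_0 = 2
N_1 = 2 + 2 + 2^2 + 2^2 = 12
N_2 = 2 + 12 + 12^2 + 12^2 = 302
N_3 = 2 + 302 + 302^2 + 302^2 = 182712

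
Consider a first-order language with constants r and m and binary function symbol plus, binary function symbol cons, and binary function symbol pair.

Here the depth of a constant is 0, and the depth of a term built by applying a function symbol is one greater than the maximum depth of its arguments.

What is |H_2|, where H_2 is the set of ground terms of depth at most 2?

Let N_k = |{terms of depth ≤ k}|. Then N_0 = 2 and N_k = 2 + N_{k-1}^2 + N_{k-1}^2 + N_{k-1}^2 for k ≥ 1 (one summand per function symbol, arity giving the exponent).
N_0 = 2
N_1 = 2 + 2^2 + 2^2 + 2^2 = 14
N_2 = 2 + 14^2 + 14^2 + 14^2 = 590

590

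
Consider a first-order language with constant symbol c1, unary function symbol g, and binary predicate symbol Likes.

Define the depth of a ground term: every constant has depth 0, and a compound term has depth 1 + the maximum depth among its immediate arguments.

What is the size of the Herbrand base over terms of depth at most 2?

First count ground terms of depth ≤ 2.
If N_k denotes the number of depth-≤k ground terms, the 1 constant gives N_0 = 1, and each function symbol of arity r contributes N_{k-1}^r new terms at level k: N_k = 1 + N_{k-1}.
N_0 = 1
N_1 = 1 + 1 = 2
N_2 = 1 + 2 = 3
Explicitly: c1, g(c1), g(g(c1)).
So |H| = 3.
A ground atom is a predicate applied to a tuple of terms from H, so the count is the sum over predicates of |H|^arity:
  Likes: 3^2 = 9
Total ground atoms: 9.

9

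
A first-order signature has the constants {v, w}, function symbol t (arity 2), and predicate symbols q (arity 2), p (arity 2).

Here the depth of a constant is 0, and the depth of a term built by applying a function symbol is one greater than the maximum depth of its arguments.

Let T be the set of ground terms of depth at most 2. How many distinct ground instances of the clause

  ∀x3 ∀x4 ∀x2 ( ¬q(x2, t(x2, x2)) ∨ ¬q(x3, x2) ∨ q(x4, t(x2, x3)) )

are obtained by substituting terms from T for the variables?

Ground terms of depth ≤ 2:
  Count level by level. With function symbols t/2, the terms of depth ≤ k are the 2 constants together with each function applied to depth-≤(k−1) tuples, so N_k = 2 + N_{k-1}^2.
  N_0 = 2
  N_1 = 2 + 2^2 = 6
  N_2 = 2 + 6^2 = 38
So there are 38 ground terms available for substitution.
There are 3 variables to instantiate (x3, x4, x2), each occurring in at least one literal, so different choices give different ground instances.
Number of ground instances = 38^3 = 54872.

54872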